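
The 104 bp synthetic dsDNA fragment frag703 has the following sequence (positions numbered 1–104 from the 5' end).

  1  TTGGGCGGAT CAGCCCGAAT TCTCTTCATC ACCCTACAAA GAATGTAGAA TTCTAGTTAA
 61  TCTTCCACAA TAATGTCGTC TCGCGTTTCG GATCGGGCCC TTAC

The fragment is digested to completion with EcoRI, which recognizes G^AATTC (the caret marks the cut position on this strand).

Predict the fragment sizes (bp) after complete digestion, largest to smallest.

56, 31, 17 bp

EcoRI sites (GAATTC) start at positions 17, 48.
EcoRI cuts after the first base of each site, so after positions 17, 48.
Linear molecule, 2 cuts → 3 fragments:
  1–17 → 17 bp
  18–48 → 31 bp
  49–104 → 56 bp
Sorted largest to smallest: 56, 31, 17 bp.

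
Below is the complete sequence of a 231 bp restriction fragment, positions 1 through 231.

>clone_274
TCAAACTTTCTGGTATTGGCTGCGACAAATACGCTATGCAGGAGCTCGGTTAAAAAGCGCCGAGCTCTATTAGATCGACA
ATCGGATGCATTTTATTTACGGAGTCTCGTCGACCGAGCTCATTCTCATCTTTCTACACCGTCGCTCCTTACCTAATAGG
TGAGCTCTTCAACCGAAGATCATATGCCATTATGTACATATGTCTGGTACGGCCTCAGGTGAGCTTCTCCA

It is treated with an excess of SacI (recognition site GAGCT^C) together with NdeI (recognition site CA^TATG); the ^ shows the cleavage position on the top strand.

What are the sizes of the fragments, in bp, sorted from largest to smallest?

SacI sites (GAGCTC) start at positions 42, 62, 116, 162.
SacI cuts after base 5 of each site (before the last base), so after positions 46, 66, 120, 166.
NdeI sites (CATATG) start at positions 181, 197.
NdeI cuts after base 2 of each site, so after positions 182, 198.
Combined cut positions: 46, 66, 120, 166, 182, 198.
Linear molecule, 6 cuts → 7 fragments:
  1–46 → 46 bp
  47–66 → 20 bp
  67–120 → 54 bp
  121–166 → 46 bp
  167–182 → 16 bp
  183–198 → 16 bp
  199–231 → 33 bp
Sorted largest to smallest: 54, 46, 46, 33, 20, 16, 16 bp.

54, 46, 46, 33, 20, 16, 16 bp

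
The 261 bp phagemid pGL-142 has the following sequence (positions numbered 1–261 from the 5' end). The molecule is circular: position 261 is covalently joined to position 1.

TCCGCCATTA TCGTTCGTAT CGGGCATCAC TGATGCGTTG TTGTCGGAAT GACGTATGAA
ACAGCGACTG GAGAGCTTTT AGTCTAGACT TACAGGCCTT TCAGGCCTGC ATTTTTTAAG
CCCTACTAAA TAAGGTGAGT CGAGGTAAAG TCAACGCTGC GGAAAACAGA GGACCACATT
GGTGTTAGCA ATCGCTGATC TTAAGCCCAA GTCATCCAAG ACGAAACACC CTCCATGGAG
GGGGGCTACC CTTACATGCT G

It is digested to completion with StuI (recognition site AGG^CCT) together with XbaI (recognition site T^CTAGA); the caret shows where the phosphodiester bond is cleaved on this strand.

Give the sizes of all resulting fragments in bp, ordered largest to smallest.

239, 13, 9 bp

StuI sites (AGGCCT) start at positions 94, 103.
StuI cuts after base 3 of each site, so after positions 96, 105.
The XbaI site (TCTAGA) starts at position 83.
XbaI cuts after the first base of each site, so after position 83.
Combined cut positions: 83, 96, 105.
Circular molecule, 3 cuts → 3 fragments:
  84–96 → 13 bp
  97–105 → 9 bp
  106–261 then 1–83 → 156 + 83 = 239 bp
Sorted largest to smallest: 239, 13, 9 bp.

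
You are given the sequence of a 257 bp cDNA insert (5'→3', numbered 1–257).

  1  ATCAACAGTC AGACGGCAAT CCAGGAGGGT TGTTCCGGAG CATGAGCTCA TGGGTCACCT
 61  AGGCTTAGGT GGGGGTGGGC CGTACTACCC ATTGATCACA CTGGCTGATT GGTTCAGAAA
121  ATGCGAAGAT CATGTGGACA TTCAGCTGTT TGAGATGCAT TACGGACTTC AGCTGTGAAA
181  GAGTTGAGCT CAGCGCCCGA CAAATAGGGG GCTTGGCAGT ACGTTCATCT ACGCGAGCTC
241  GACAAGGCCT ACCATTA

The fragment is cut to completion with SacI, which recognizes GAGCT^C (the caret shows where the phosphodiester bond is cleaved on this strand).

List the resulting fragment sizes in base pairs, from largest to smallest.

SacI sites (GAGCTC) start at positions 44, 186, 235.
SacI cuts after base 5 of each site (before the last base), so after positions 48, 190, 239.
Linear molecule, 3 cuts → 4 fragments:
  1–48 → 48 bp
  49–190 → 142 bp
  191–239 → 49 bp
  240–257 → 18 bp
Sorted largest to smallest: 142, 49, 48, 18 bp.

142, 49, 48, 18 bp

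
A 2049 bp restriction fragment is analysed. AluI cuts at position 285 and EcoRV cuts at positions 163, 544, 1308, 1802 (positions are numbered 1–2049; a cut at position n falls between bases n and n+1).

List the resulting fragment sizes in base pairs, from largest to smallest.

Combined cut positions (sorted): 163, 285, 544, 1308, 1802.
Linear molecule, 5 cuts → 6 fragments:
  163 − 0 = 163 bp
  285 − 163 = 122 bp
  544 − 285 = 259 bp
  1308 − 544 = 764 bp
  1802 − 1308 = 494 bp
  2049 − 1802 = 247 bp
Sorted largest to smallest: 764, 494, 259, 247, 163, 122 bp.

764, 494, 259, 247, 163, 122 bp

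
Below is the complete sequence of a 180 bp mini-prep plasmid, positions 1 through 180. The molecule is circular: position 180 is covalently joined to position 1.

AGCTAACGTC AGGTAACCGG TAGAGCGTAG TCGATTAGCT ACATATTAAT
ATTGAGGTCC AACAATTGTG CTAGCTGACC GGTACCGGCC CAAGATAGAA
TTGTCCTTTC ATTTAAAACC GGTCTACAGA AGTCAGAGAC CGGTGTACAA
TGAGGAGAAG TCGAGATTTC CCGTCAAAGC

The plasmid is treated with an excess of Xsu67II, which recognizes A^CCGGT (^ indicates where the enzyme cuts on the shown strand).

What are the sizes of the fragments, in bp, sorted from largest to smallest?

Xsu67II sites (ACCGGT) start at positions 16, 78, 118, 139.
Xsu67II cuts after the first base of each site, so after positions 16, 78, 118, 139.
Circular molecule, 4 cuts → 4 fragments:
  17–78 → 62 bp
  79–118 → 40 bp
  119–139 → 21 bp
  140–180 then 1–16 → 41 + 16 = 57 bp
Sorted largest to smallest: 62, 57, 40, 21 bp.

62, 57, 40, 21 bp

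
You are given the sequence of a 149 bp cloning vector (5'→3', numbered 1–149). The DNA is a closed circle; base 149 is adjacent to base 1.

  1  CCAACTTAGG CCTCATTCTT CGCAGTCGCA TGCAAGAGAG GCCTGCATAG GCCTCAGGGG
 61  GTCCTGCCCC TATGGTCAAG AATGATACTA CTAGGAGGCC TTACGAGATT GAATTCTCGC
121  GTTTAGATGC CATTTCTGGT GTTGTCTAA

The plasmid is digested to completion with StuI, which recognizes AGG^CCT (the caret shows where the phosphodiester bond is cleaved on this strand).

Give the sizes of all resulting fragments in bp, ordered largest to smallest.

61, 47, 31, 10 bp

StuI sites (AGGCCT) start at positions 8, 39, 49, 96.
StuI cuts after base 3 of each site, so after positions 10, 41, 51, 98.
Circular molecule, 4 cuts → 4 fragments:
  11–41 → 31 bp
  42–51 → 10 bp
  52–98 → 47 bp
  99–149 then 1–10 → 51 + 10 = 61 bp
Sorted largest to smallest: 61, 47, 31, 10 bp.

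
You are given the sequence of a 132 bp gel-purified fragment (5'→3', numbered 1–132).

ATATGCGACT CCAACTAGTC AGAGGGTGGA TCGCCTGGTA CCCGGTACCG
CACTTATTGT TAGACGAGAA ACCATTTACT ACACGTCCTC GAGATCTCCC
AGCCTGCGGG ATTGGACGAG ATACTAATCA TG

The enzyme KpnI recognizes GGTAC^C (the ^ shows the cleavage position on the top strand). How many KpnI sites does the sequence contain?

2

GGTACC occurs starting at positions 37, 44.
KpnI cuts at 2 sites.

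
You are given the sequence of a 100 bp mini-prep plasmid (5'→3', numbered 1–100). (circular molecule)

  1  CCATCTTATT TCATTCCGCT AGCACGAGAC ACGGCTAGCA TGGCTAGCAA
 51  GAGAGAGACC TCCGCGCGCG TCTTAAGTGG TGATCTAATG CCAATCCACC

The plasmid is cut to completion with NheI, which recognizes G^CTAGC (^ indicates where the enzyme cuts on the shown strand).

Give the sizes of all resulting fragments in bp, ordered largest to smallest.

NheI sites (GCTAGC) start at positions 18, 34, 43.
NheI cuts after the first base of each site, so after positions 18, 34, 43.
Circular molecule, 3 cuts → 3 fragments:
  19–34 → 16 bp
  35–43 → 9 bp
  44–100 then 1–18 → 57 + 18 = 75 bp
Sorted largest to smallest: 75, 16, 9 bp.

75, 16, 9 bp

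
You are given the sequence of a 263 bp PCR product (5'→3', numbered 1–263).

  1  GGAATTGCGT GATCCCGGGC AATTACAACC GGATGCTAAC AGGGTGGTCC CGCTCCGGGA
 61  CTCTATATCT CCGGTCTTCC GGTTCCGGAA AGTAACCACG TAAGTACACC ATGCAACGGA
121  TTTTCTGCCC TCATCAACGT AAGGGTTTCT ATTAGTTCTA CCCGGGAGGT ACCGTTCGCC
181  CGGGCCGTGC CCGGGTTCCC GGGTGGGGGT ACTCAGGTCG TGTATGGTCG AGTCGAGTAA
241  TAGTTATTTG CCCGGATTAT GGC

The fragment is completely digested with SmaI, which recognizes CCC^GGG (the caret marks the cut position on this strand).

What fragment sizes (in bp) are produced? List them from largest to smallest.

SmaI sites (CCCGGG) start at positions 14, 161, 179, 190, 198.
SmaI cuts after base 3 of each site, so after positions 16, 163, 181, 192, 200.
Linear molecule, 5 cuts → 6 fragments:
  1–16 → 16 bp
  17–163 → 147 bp
  164–181 → 18 bp
  182–192 → 11 bp
  193–200 → 8 bp
  201–263 → 63 bp
Sorted largest to smallest: 147, 63, 18, 16, 11, 8 bp.

147, 63, 18, 16, 11, 8 bp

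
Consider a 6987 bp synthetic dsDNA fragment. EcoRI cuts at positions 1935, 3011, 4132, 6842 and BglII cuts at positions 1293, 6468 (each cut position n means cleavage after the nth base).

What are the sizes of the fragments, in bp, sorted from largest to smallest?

2336, 1293, 1121, 1076, 642, 374, 145 bp

Combined cut positions (sorted): 1293, 1935, 3011, 4132, 6468, 6842.
Linear molecule, 6 cuts → 7 fragments:
  1293 − 0 = 1293 bp
  1935 − 1293 = 642 bp
  3011 − 1935 = 1076 bp
  4132 − 3011 = 1121 bp
  6468 − 4132 = 2336 bp
  6842 − 6468 = 374 bp
  6987 − 6842 = 145 bp
Sorted largest to smallest: 2336, 1293, 1121, 1076, 642, 374, 145 bp.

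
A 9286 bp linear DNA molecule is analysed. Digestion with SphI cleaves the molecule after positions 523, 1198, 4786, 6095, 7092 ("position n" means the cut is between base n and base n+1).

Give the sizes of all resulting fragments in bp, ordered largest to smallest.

3588, 2194, 1309, 997, 675, 523 bp

Linear molecule, 5 cuts → 6 fragments:
  523 − 0 = 523 bp
  1198 − 523 = 675 bp
  4786 − 1198 = 3588 bp
  6095 − 4786 = 1309 bp
  7092 − 6095 = 997 bp
  9286 − 7092 = 2194 bp
Sorted largest to smallest: 3588, 2194, 1309, 997, 675, 523 bp.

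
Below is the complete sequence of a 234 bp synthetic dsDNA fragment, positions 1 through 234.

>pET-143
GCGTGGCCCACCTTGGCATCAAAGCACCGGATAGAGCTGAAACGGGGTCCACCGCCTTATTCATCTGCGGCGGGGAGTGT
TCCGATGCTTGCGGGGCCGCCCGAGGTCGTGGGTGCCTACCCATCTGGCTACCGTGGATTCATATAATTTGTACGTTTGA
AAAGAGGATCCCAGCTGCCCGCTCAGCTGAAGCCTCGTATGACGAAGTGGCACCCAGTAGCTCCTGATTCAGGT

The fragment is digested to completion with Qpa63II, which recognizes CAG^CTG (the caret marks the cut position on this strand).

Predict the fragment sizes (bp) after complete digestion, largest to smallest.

Qpa63II sites (CAGCTG) start at positions 172, 184.
Qpa63II cuts after base 3 of each site, so after positions 174, 186.
Linear molecule, 2 cuts → 3 fragments:
  1–174 → 174 bp
  175–186 → 12 bp
  187–234 → 48 bp
Sorted largest to smallest: 174, 48, 12 bp.

174, 48, 12 bp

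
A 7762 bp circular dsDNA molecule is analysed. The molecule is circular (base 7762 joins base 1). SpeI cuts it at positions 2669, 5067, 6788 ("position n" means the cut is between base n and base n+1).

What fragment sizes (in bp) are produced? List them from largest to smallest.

Circular molecule, 3 cuts → 3 fragments:
  5067 − 2669 = 2398 bp
  6788 − 5067 = 1721 bp
  wrap: 7762 − 6788 + 2669 = 3643 bp
Sorted largest to smallest: 3643, 2398, 1721 bp.

3643, 2398, 1721 bp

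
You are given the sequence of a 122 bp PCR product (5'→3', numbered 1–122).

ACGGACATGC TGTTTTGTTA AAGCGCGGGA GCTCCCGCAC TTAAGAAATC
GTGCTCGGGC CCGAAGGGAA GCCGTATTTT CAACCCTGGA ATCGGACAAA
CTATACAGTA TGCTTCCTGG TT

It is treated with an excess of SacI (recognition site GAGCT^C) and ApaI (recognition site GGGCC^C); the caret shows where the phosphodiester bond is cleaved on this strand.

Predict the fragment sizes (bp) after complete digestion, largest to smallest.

61, 33, 28 bp

The SacI site (GAGCTC) starts at position 29.
SacI cuts after base 5 of each site (before the last base), so after position 33.
The ApaI site (GGGCCC) starts at position 57.
ApaI cuts after base 5 of each site (before the last base), so after position 61.
Combined cut positions: 33, 61.
Linear molecule, 2 cuts → 3 fragments:
  1–33 → 33 bp
  34–61 → 28 bp
  62–122 → 61 bp
Sorted largest to smallest: 61, 33, 28 bp.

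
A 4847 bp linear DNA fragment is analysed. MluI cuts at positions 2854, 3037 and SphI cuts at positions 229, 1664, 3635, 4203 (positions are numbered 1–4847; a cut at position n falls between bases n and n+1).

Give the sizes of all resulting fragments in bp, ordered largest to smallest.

Combined cut positions (sorted): 229, 1664, 2854, 3037, 3635, 4203.
Linear molecule, 6 cuts → 7 fragments:
  229 − 0 = 229 bp
  1664 − 229 = 1435 bp
  2854 − 1664 = 1190 bp
  3037 − 2854 = 183 bp
  3635 − 3037 = 598 bp
  4203 − 3635 = 568 bp
  4847 − 4203 = 644 bp
Sorted largest to smallest: 1435, 1190, 644, 598, 568, 229, 183 bp.

1435, 1190, 644, 598, 568, 229, 183 bp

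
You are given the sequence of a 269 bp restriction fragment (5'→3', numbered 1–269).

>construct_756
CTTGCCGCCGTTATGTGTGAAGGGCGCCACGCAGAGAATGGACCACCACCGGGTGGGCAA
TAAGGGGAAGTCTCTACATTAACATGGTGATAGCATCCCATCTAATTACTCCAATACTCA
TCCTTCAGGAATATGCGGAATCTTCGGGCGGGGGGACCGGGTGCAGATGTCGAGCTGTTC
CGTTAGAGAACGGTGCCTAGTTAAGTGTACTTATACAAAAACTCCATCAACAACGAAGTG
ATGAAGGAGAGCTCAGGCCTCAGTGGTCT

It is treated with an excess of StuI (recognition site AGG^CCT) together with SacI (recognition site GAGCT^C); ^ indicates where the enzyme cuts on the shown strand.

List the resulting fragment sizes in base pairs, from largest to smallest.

The StuI site (AGGCCT) starts at position 255.
StuI cuts after base 3 of each site, so after position 257.
The SacI site (GAGCTC) starts at position 249.
SacI cuts after base 5 of each site (before the last base), so after position 253.
Combined cut positions: 253, 257.
Linear molecule, 2 cuts → 3 fragments:
  1–253 → 253 bp
  254–257 → 4 bp
  258–269 → 12 bp
Sorted largest to smallest: 253, 12, 4 bp.

253, 12, 4 bp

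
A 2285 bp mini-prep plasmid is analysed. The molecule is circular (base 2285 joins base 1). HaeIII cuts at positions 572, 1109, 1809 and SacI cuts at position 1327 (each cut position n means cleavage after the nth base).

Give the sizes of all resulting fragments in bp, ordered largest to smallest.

1048, 537, 482, 218 bp

Combined cut positions (sorted): 572, 1109, 1327, 1809.
Circular molecule, 4 cuts → 4 fragments:
  1109 − 572 = 537 bp
  1327 − 1109 = 218 bp
  1809 − 1327 = 482 bp
  wrap: 2285 − 1809 + 572 = 1048 bp
Sorted largest to smallest: 1048, 537, 482, 218 bp.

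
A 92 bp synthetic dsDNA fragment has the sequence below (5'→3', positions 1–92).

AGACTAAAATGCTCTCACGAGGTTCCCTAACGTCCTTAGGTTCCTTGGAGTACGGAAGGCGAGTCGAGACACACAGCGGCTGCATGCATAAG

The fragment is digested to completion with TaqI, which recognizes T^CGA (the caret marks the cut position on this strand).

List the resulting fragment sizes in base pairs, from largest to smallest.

The TaqI site (TCGA) starts at position 64.
TaqI cuts after the first base of each site, so after position 64.
Linear molecule, 1 cut → 2 fragments:
  1–64 → 64 bp
  65–92 → 28 bp
Sorted largest to smallest: 64, 28 bp.

64, 28 bp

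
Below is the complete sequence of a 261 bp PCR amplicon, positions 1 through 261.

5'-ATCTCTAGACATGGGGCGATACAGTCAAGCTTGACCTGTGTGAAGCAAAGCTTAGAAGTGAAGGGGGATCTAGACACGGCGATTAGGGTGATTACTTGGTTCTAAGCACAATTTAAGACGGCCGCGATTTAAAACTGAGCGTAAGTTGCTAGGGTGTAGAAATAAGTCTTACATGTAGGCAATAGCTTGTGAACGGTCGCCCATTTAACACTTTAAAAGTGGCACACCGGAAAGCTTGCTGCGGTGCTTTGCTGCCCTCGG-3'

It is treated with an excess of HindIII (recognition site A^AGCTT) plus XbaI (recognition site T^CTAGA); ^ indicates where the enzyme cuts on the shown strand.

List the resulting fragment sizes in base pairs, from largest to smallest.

HindIII sites (AAGCTT) start at positions 27, 48, 232.
HindIII cuts after the first base of each site, so after positions 27, 48, 232.
XbaI sites (TCTAGA) start at positions 4, 69.
XbaI cuts after the first base of each site, so after positions 4, 69.
Combined cut positions: 4, 27, 48, 69, 232.
Linear molecule, 5 cuts → 6 fragments:
  1–4 → 4 bp
  5–27 → 23 bp
  28–48 → 21 bp
  49–69 → 21 bp
  70–232 → 163 bp
  233–261 → 29 bp
Sorted largest to smallest: 163, 29, 23, 21, 21, 4 bp.

163, 29, 23, 21, 21, 4 bp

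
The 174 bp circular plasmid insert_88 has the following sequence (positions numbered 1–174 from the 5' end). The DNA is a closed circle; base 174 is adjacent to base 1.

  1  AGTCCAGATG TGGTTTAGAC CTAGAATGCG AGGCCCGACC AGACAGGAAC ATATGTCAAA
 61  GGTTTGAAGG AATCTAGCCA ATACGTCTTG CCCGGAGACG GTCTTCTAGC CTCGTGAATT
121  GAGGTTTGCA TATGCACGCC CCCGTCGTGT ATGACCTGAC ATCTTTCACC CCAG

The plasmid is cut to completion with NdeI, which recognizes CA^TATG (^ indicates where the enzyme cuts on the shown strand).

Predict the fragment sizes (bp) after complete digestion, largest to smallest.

NdeI sites (CATATG) start at positions 50, 129.
NdeI cuts after base 2 of each site, so after positions 51, 130.
Circular molecule, 2 cuts → 2 fragments:
  52–130 → 79 bp
  131–174 then 1–51 → 44 + 51 = 95 bp
Sorted largest to smallest: 95, 79 bp.

95, 79 bp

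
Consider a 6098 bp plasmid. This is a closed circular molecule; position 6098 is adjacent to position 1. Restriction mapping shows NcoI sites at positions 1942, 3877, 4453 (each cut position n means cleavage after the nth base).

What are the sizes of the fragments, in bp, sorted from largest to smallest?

Circular molecule, 3 cuts → 3 fragments:
  3877 − 1942 = 1935 bp
  4453 − 3877 = 576 bp
  wrap: 6098 − 4453 + 1942 = 3587 bp
Sorted largest to smallest: 3587, 1935, 576 bp.

3587, 1935, 576 bp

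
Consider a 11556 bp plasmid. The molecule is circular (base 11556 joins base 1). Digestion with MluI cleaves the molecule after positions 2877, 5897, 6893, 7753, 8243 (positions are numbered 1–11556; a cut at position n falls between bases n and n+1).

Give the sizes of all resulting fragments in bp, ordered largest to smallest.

Circular molecule, 5 cuts → 5 fragments:
  5897 − 2877 = 3020 bp
  6893 − 5897 = 996 bp
  7753 − 6893 = 860 bp
  8243 − 7753 = 490 bp
  wrap: 11556 − 8243 + 2877 = 6190 bp
Sorted largest to smallest: 6190, 3020, 996, 860, 490 bp.

6190, 3020, 996, 860, 490 bp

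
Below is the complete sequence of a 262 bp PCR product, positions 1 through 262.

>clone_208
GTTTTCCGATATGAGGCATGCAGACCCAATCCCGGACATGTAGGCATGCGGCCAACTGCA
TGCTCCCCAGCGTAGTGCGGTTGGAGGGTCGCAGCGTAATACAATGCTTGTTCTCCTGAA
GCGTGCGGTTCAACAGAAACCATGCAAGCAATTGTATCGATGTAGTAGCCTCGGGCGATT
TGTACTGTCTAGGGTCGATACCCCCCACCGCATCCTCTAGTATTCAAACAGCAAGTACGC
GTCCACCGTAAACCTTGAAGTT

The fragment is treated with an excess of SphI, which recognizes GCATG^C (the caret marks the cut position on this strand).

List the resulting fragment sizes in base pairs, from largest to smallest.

SphI sites (GCATGC) start at positions 16, 44, 58.
SphI cuts after base 5 of each site (before the last base), so after positions 20, 48, 62.
Linear molecule, 3 cuts → 4 fragments:
  1–20 → 20 bp
  21–48 → 28 bp
  49–62 → 14 bp
  63–262 → 200 bp
Sorted largest to smallest: 200, 28, 20, 14 bp.

200, 28, 20, 14 bp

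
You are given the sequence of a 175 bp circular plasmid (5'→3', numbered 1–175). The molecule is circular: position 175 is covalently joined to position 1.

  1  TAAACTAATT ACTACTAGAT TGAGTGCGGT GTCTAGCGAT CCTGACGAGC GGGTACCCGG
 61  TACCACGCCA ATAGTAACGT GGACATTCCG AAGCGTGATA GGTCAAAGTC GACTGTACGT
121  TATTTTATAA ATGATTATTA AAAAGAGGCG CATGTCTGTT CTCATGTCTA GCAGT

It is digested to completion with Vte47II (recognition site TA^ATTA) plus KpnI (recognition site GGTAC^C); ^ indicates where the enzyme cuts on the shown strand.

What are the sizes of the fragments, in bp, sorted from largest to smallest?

The Vte47II site (TAATTA) starts at position 6.
Vte47II cuts after base 2 of each site, so after position 7.
KpnI sites (GGTACC) start at positions 52, 59.
KpnI cuts after base 5 of each site (before the last base), so after positions 56, 63.
Combined cut positions: 7, 56, 63.
Circular molecule, 3 cuts → 3 fragments:
  8–56 → 49 bp
  57–63 → 7 bp
  64–175 then 1–7 → 112 + 7 = 119 bp
Sorted largest to smallest: 119, 49, 7 bp.

119, 49, 7 bp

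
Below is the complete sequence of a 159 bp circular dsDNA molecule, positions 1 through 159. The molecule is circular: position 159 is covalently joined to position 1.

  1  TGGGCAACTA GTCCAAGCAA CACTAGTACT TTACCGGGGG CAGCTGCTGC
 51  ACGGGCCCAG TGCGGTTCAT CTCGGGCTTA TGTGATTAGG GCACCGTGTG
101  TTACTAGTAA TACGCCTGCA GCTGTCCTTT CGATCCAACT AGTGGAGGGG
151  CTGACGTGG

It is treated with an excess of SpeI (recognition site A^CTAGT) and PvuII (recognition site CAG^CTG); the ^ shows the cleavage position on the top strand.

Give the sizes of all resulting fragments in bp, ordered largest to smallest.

60, 28, 21, 18, 17, 15 bp

SpeI sites (ACTAGT) start at positions 7, 22, 103, 138.
SpeI cuts after the first base of each site, so after positions 7, 22, 103, 138.
PvuII sites (CAGCTG) start at positions 41, 119.
PvuII cuts after base 3 of each site, so after positions 43, 121.
Combined cut positions: 7, 22, 43, 103, 121, 138.
Circular molecule, 6 cuts → 6 fragments:
  8–22 → 15 bp
  23–43 → 21 bp
  44–103 → 60 bp
  104–121 → 18 bp
  122–138 → 17 bp
  139–159 then 1–7 → 21 + 7 = 28 bp
Sorted largest to smallest: 60, 28, 21, 18, 17, 15 bp.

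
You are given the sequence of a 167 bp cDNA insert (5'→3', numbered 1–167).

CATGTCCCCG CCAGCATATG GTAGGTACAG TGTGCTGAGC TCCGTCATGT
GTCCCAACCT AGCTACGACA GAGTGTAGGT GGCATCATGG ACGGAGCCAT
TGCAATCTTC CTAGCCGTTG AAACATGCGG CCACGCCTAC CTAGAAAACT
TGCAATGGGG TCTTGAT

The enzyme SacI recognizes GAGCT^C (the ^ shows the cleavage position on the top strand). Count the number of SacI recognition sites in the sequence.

GAGCTC occurs starting at position 37.
SacI cuts at 1 site.

1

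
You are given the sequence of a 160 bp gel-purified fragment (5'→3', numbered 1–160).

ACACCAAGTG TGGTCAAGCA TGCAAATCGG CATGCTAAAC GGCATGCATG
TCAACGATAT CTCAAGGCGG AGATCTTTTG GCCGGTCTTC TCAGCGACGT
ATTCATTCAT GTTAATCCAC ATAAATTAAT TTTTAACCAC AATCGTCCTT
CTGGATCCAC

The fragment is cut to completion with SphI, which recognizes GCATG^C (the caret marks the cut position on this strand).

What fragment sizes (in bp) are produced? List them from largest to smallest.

SphI sites (GCATGC) start at positions 18, 30, 42.
SphI cuts after base 5 of each site (before the last base), so after positions 22, 34, 46.
Linear molecule, 3 cuts → 4 fragments:
  1–22 → 22 bp
  23–34 → 12 bp
  35–46 → 12 bp
  47–160 → 114 bp
Sorted largest to smallest: 114, 22, 12, 12 bp.

114, 22, 12, 12 bp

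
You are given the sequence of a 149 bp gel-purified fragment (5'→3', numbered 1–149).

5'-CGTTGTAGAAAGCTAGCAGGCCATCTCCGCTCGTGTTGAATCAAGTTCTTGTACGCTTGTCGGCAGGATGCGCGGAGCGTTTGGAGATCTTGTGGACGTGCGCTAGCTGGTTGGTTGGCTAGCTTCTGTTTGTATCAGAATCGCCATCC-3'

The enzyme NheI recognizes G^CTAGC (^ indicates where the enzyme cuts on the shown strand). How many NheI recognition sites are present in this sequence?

GCTAGC occurs starting at positions 12, 102, 118.
NheI cuts at 3 sites.

3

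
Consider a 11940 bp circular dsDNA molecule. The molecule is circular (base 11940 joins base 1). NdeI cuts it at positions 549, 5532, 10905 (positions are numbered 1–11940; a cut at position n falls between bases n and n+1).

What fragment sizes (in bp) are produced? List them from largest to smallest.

5373, 4983, 1584 bp

Circular molecule, 3 cuts → 3 fragments:
  5532 − 549 = 4983 bp
  10905 − 5532 = 5373 bp
  wrap: 11940 − 10905 + 549 = 1584 bp
Sorted largest to smallest: 5373, 4983, 1584 bp.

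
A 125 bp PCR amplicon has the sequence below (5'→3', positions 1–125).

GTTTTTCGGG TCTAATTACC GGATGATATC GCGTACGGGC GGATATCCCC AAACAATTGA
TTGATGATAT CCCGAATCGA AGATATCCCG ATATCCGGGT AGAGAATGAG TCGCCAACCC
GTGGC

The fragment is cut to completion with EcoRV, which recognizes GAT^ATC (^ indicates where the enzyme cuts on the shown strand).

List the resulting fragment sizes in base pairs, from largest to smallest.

33, 27, 24, 17, 16, 8 bp

EcoRV sites (GATATC) start at positions 25, 42, 66, 82, 90.
EcoRV cuts after base 3 of each site, so after positions 27, 44, 68, 84, 92.
Linear molecule, 5 cuts → 6 fragments:
  1–27 → 27 bp
  28–44 → 17 bp
  45–68 → 24 bp
  69–84 → 16 bp
  85–92 → 8 bp
  93–125 → 33 bp
Sorted largest to smallest: 33, 27, 24, 17, 16, 8 bp.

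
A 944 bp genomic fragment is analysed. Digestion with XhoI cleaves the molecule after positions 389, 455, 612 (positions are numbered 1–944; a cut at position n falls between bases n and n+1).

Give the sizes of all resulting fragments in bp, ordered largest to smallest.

389, 332, 157, 66 bp

Linear molecule, 3 cuts → 4 fragments:
  389 − 0 = 389 bp
  455 − 389 = 66 bp
  612 − 455 = 157 bp
  944 − 612 = 332 bp
Sorted largest to smallest: 389, 332, 157, 66 bp.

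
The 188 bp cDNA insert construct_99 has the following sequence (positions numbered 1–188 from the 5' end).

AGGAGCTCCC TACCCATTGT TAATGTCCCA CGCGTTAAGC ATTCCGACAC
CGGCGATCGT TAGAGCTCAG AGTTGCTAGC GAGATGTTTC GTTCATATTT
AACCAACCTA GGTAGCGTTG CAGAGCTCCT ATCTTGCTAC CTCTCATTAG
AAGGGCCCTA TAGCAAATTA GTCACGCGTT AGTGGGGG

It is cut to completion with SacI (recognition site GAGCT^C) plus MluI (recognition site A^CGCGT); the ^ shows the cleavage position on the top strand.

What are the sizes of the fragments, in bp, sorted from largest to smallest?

60, 47, 37, 23, 14, 7 bp

SacI sites (GAGCTC) start at positions 3, 63, 123.
SacI cuts after base 5 of each site (before the last base), so after positions 7, 67, 127.
MluI sites (ACGCGT) start at positions 30, 174.
MluI cuts after the first base of each site, so after positions 30, 174.
Combined cut positions: 7, 30, 67, 127, 174.
Linear molecule, 5 cuts → 6 fragments:
  1–7 → 7 bp
  8–30 → 23 bp
  31–67 → 37 bp
  68–127 → 60 bp
  128–174 → 47 bp
  175–188 → 14 bp
Sorted largest to smallest: 60, 47, 37, 23, 14, 7 bp.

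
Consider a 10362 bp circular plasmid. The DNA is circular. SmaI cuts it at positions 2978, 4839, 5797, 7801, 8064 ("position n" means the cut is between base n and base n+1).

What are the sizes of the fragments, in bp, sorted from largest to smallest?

Circular molecule, 5 cuts → 5 fragments:
  4839 − 2978 = 1861 bp
  5797 − 4839 = 958 bp
  7801 − 5797 = 2004 bp
  8064 − 7801 = 263 bp
  wrap: 10362 − 8064 + 2978 = 5276 bp
Sorted largest to smallest: 5276, 2004, 1861, 958, 263 bp.

5276, 2004, 1861, 958, 263 bp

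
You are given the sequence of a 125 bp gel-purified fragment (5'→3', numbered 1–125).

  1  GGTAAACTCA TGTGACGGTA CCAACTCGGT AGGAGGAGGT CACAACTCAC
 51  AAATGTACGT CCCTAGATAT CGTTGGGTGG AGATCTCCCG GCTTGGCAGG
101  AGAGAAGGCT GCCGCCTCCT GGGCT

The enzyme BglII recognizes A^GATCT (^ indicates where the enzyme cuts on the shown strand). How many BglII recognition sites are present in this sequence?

1

AGATCT occurs starting at position 81.
BglII cuts at 1 site.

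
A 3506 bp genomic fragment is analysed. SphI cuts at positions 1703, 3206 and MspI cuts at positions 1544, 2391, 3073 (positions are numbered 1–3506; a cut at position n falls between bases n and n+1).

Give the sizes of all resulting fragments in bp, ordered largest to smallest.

1544, 688, 682, 300, 159, 133 bp

Combined cut positions (sorted): 1544, 1703, 2391, 3073, 3206.
Linear molecule, 5 cuts → 6 fragments:
  1544 − 0 = 1544 bp
  1703 − 1544 = 159 bp
  2391 − 1703 = 688 bp
  3073 − 2391 = 682 bp
  3206 − 3073 = 133 bp
  3506 − 3206 = 300 bp
Sorted largest to smallest: 1544, 688, 682, 300, 159, 133 bp.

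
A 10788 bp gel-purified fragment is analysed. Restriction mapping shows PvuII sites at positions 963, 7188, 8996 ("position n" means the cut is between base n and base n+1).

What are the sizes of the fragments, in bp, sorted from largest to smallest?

Linear molecule, 3 cuts → 4 fragments:
  963 − 0 = 963 bp
  7188 − 963 = 6225 bp
  8996 − 7188 = 1808 bp
  10788 − 8996 = 1792 bp
Sorted largest to smallest: 6225, 1808, 1792, 963 bp.

6225, 1808, 1792, 963 bp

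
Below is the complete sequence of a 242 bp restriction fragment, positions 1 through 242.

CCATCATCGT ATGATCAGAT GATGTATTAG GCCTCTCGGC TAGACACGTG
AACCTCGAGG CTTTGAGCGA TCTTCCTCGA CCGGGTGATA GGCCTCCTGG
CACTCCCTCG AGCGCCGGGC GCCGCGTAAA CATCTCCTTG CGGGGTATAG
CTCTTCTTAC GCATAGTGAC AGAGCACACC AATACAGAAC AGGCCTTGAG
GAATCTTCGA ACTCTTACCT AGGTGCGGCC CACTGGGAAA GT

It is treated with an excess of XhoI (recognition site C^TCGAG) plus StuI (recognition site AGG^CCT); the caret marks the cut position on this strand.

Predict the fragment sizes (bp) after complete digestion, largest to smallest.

86, 49, 38, 31, 23, 15 bp

XhoI sites (CTCGAG) start at positions 54, 107.
XhoI cuts after the first base of each site, so after positions 54, 107.
StuI sites (AGGCCT) start at positions 29, 90, 191.
StuI cuts after base 3 of each site, so after positions 31, 92, 193.
Combined cut positions: 31, 54, 92, 107, 193.
Linear molecule, 5 cuts → 6 fragments:
  1–31 → 31 bp
  32–54 → 23 bp
  55–92 → 38 bp
  93–107 → 15 bp
  108–193 → 86 bp
  194–242 → 49 bp
Sorted largest to smallest: 86, 49, 38, 31, 23, 15 bp.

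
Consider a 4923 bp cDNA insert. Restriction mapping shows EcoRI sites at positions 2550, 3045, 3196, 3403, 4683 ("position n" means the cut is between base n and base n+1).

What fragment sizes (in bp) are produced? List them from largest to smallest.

2550, 1280, 495, 240, 207, 151 bp

Linear molecule, 5 cuts → 6 fragments:
  2550 − 0 = 2550 bp
  3045 − 2550 = 495 bp
  3196 − 3045 = 151 bp
  3403 − 3196 = 207 bp
  4683 − 3403 = 1280 bp
  4923 − 4683 = 240 bp
Sorted largest to smallest: 2550, 1280, 495, 240, 207, 151 bp.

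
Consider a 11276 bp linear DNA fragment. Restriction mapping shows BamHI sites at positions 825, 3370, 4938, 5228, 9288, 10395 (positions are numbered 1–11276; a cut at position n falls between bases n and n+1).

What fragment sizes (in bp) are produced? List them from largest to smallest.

4060, 2545, 1568, 1107, 881, 825, 290 bp

Linear molecule, 6 cuts → 7 fragments:
  825 − 0 = 825 bp
  3370 − 825 = 2545 bp
  4938 − 3370 = 1568 bp
  5228 − 4938 = 290 bp
  9288 − 5228 = 4060 bp
  10395 − 9288 = 1107 bp
  11276 − 10395 = 881 bp
Sorted largest to smallest: 4060, 2545, 1568, 1107, 881, 825, 290 bp.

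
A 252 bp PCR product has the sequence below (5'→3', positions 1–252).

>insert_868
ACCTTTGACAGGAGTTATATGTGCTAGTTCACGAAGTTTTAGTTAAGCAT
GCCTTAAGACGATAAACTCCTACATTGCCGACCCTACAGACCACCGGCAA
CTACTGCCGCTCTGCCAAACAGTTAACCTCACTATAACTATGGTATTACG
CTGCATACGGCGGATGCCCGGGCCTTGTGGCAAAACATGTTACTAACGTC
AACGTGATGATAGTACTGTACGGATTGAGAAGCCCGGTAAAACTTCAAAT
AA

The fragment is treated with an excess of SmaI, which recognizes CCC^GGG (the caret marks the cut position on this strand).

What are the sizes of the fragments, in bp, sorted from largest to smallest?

The SmaI site (CCCGGG) starts at position 167.
SmaI cuts after base 3 of each site, so after position 169.
Linear molecule, 1 cut → 2 fragments:
  1–169 → 169 bp
  170–252 → 83 bp
Sorted largest to smallest: 169, 83 bp.

169, 83 bp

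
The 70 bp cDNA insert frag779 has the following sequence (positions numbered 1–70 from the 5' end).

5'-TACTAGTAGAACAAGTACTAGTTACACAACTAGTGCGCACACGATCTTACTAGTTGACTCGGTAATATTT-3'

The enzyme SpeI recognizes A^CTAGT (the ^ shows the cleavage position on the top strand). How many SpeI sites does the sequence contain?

ACTAGT occurs starting at positions 2, 17, 29, 49.
SpeI cuts at 4 sites.

4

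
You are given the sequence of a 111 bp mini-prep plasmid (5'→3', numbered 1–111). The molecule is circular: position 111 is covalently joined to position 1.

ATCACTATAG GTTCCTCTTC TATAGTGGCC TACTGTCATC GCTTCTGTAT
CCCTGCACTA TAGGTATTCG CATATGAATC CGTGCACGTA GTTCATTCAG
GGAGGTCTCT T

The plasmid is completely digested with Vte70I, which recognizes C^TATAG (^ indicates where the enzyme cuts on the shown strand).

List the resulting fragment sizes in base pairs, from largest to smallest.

Vte70I sites (CTATAG) start at positions 5, 20, 58.
Vte70I cuts after the first base of each site, so after positions 5, 20, 58.
Circular molecule, 3 cuts → 3 fragments:
  6–20 → 15 bp
  21–58 → 38 bp
  59–111 then 1–5 → 53 + 5 = 58 bp
Sorted largest to smallest: 58, 38, 15 bp.

58, 38, 15 bp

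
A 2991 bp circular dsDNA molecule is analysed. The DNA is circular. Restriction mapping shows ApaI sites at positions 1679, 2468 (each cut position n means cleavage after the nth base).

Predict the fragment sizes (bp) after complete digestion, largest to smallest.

Circular molecule, 2 cuts → 2 fragments:
  2468 − 1679 = 789 bp
  wrap: 2991 − 2468 + 1679 = 2202 bp
Sorted largest to smallest: 2202, 789 bp.

2202, 789 bp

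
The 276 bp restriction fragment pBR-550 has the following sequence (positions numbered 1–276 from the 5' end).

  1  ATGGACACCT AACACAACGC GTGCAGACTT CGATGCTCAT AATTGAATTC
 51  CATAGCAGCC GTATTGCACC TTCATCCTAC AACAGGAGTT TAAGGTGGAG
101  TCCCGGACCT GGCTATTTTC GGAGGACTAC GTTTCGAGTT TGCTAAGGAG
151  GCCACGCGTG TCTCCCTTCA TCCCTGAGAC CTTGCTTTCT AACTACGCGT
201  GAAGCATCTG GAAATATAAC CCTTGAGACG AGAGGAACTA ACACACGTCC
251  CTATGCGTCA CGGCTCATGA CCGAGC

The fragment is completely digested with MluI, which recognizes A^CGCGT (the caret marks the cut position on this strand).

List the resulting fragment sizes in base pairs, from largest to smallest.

137, 81, 41, 17 bp

MluI sites (ACGCGT) start at positions 17, 154, 195.
MluI cuts after the first base of each site, so after positions 17, 154, 195.
Linear molecule, 3 cuts → 4 fragments:
  1–17 → 17 bp
  18–154 → 137 bp
  155–195 → 41 bp
  196–276 → 81 bp
Sorted largest to smallest: 137, 81, 41, 17 bp.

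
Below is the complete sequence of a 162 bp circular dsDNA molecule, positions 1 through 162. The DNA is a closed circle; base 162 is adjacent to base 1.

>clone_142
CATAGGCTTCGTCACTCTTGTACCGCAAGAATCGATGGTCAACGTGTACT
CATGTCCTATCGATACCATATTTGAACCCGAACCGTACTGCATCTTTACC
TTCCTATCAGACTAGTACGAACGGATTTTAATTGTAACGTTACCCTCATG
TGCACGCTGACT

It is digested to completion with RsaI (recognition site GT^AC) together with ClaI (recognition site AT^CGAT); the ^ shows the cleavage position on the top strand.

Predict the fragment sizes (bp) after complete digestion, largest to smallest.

67, 30, 26, 15, 13, 11 bp

RsaI sites (GTAC) start at positions 20, 46, 85, 115.
RsaI cuts after base 2 of each site, so after positions 21, 47, 86, 116.
ClaI sites (ATCGAT) start at positions 31, 59.
ClaI cuts after base 2 of each site, so after positions 32, 60.
Combined cut positions: 21, 32, 47, 60, 86, 116.
Circular molecule, 6 cuts → 6 fragments:
  22–32 → 11 bp
  33–47 → 15 bp
  48–60 → 13 bp
  61–86 → 26 bp
  87–116 → 30 bp
  117–162 then 1–21 → 46 + 21 = 67 bp
Sorted largest to smallest: 67, 30, 26, 15, 13, 11 bp.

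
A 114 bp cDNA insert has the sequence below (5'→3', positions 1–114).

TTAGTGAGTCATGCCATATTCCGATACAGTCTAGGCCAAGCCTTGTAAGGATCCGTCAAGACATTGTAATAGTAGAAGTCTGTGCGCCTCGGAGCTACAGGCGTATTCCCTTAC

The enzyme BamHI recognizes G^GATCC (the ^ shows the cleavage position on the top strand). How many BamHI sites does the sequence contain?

GGATCC occurs starting at position 49.
BamHI cuts at 1 site.

1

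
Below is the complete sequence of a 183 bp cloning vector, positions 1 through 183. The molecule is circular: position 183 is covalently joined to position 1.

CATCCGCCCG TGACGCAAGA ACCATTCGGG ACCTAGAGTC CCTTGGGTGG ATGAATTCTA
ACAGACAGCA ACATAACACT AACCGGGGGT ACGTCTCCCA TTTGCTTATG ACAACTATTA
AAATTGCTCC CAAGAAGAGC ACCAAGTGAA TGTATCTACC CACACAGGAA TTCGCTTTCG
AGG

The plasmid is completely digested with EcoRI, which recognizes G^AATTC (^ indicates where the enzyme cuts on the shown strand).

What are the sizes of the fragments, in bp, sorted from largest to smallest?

EcoRI sites (GAATTC) start at positions 53, 168.
EcoRI cuts after the first base of each site, so after positions 53, 168.
Circular molecule, 2 cuts → 2 fragments:
  54–168 → 115 bp
  169–183 then 1–53 → 15 + 53 = 68 bp
Sorted largest to smallest: 115, 68 bp.

115, 68 bp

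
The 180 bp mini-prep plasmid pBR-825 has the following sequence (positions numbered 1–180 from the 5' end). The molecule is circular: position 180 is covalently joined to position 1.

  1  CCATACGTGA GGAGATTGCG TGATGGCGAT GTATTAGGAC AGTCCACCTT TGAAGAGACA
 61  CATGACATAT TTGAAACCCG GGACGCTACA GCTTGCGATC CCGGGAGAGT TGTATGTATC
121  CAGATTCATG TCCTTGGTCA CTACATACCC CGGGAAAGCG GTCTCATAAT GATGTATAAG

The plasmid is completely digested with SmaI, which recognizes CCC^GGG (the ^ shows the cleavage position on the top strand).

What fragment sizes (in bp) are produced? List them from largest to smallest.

SmaI sites (CCCGGG) start at positions 77, 100, 149.
SmaI cuts after base 3 of each site, so after positions 79, 102, 151.
Circular molecule, 3 cuts → 3 fragments:
  80–102 → 23 bp
  103–151 → 49 bp
  152–180 then 1–79 → 29 + 79 = 108 bp
Sorted largest to smallest: 108, 49, 23 bp.

108, 49, 23 bp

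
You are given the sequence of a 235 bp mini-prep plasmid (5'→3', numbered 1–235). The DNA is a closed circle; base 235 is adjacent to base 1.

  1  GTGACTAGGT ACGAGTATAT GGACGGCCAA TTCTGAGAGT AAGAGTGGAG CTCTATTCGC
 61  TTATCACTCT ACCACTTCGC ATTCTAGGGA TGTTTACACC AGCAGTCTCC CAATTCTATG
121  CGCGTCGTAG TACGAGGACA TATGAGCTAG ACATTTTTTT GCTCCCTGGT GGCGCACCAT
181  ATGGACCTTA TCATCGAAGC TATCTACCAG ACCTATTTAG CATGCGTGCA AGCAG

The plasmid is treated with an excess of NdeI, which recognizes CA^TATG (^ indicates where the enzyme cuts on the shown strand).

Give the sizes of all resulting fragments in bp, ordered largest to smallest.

196, 39 bp

NdeI sites (CATATG) start at positions 139, 178.
NdeI cuts after base 2 of each site, so after positions 140, 179.
Circular molecule, 2 cuts → 2 fragments:
  141–179 → 39 bp
  180–235 then 1–140 → 56 + 140 = 196 bp
Sorted largest to smallest: 196, 39 bp.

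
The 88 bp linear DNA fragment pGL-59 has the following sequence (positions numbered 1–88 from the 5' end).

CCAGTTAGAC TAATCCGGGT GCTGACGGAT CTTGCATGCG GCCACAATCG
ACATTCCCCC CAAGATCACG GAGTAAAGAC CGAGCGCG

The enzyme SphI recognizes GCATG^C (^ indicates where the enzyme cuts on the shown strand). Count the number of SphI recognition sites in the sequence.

GCATGC occurs starting at position 34.
SphI cuts at 1 site.

1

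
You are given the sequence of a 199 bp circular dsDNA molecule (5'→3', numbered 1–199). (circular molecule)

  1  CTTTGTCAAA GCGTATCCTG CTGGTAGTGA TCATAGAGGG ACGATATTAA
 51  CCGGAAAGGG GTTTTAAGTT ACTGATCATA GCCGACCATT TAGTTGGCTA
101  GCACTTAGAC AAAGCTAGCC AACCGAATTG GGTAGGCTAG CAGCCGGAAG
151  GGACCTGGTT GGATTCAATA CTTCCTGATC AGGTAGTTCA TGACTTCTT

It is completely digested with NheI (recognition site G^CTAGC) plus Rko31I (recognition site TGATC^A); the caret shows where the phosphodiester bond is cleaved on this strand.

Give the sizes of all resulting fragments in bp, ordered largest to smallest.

NheI sites (GCTAGC) start at positions 97, 114, 136.
NheI cuts after the first base of each site, so after positions 97, 114, 136.
Rko31I sites (TGATCA) start at positions 28, 73, 176.
Rko31I cuts after base 5 of each site (before the last base), so after positions 32, 77, 180.
Combined cut positions: 32, 77, 97, 114, 136, 180.
Circular molecule, 6 cuts → 6 fragments:
  33–77 → 45 bp
  78–97 → 20 bp
  98–114 → 17 bp
  115–136 → 22 bp
  137–180 → 44 bp
  181–199 then 1–32 → 19 + 32 = 51 bp
Sorted largest to smallest: 51, 45, 44, 22, 20, 17 bp.

51, 45, 44, 22, 20, 17 bp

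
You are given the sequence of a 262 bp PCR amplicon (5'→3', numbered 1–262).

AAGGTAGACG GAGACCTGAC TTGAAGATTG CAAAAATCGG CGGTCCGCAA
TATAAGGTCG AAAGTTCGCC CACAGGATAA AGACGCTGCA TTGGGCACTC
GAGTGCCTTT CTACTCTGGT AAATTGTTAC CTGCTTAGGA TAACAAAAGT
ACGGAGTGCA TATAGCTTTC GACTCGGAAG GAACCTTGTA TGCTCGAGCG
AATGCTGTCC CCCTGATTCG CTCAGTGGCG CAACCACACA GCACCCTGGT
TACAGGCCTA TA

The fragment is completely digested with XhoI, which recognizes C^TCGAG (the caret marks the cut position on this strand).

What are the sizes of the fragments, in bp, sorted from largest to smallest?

98, 95, 69 bp

XhoI sites (CTCGAG) start at positions 98, 193.
XhoI cuts after the first base of each site, so after positions 98, 193.
Linear molecule, 2 cuts → 3 fragments:
  1–98 → 98 bp
  99–193 → 95 bp
  194–262 → 69 bp
Sorted largest to smallest: 98, 95, 69 bp.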